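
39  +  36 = 75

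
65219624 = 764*85366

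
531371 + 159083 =690454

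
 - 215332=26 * ( - 8282 ) 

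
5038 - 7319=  - 2281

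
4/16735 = 4/16735 = 0.00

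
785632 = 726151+59481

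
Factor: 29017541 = 7^1 * 19^2* 11483^1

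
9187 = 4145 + 5042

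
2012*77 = 154924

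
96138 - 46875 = 49263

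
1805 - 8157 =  - 6352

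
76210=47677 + 28533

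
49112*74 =3634288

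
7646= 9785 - 2139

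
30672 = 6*5112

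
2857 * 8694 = 24838758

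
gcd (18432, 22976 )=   64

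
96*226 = 21696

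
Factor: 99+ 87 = 2^1*3^1*31^1 =186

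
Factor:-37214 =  - 2^1*23^1 *809^1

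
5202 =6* 867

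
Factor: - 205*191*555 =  -3^1*5^2*37^1*  41^1*191^1 = - 21731025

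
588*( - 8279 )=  - 4868052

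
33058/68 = 486 + 5/34 = 486.15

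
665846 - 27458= 638388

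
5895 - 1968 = 3927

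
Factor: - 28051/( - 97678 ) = 2^ ( - 1 )* 7^(-1 ) * 6977^(-1 )*28051^1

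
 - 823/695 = - 823/695 = - 1.18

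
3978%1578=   822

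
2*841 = 1682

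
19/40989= 19/40989 = 0.00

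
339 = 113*3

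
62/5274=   31/2637 = 0.01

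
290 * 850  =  246500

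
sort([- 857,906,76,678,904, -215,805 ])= [ - 857,-215,  76,678,805,  904,906 ]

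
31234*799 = 24955966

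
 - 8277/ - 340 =8277/340 = 24.34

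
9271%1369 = 1057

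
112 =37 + 75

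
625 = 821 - 196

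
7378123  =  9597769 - 2219646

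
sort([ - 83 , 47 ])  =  [ - 83,  47 ] 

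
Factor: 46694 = 2^1 * 37^1* 631^1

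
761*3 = 2283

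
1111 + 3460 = 4571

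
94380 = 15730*6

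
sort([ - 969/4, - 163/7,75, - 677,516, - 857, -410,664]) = [-857,-677, - 410,  -  969/4, - 163/7, 75,516,664] 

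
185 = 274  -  89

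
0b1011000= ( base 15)5D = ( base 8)130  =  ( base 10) 88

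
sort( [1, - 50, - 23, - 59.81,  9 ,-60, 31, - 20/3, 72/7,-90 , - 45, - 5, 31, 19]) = [ - 90, - 60 ,  -  59.81, - 50,-45, - 23, - 20/3, - 5, 1,9, 72/7, 19 , 31, 31 ]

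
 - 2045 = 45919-47964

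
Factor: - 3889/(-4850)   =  2^( -1)*5^( - 2)*97^( - 1 )* 3889^1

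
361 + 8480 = 8841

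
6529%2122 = 163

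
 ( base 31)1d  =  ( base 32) 1C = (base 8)54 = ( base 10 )44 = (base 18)28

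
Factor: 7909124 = 2^2*211^1*9371^1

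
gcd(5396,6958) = 142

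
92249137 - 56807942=35441195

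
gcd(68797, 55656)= 773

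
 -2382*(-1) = 2382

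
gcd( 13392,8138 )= 2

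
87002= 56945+30057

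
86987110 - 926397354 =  - 839410244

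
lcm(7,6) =42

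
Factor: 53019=3^2 * 43^1*137^1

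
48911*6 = 293466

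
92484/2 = 46242  =  46242.00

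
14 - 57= -43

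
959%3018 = 959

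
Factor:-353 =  - 353^1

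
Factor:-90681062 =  - 2^1 * 4241^1* 10691^1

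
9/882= 1/98 = 0.01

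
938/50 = 18 + 19/25 = 18.76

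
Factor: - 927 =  - 3^2*103^1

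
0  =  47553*0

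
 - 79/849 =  - 79/849 = - 0.09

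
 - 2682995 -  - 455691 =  - 2227304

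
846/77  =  846/77 = 10.99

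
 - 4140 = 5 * (-828) 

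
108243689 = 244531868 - 136288179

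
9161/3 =9161/3 =3053.67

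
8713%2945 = 2823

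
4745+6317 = 11062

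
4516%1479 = 79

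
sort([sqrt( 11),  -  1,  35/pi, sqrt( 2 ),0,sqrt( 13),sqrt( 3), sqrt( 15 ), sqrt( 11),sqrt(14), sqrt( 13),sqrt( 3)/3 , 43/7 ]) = [  -  1,0,sqrt( 3 ) /3,sqrt ( 2) , sqrt( 3 ), sqrt( 11),sqrt ( 11 ), sqrt( 13 ),sqrt( 13), sqrt( 14), sqrt( 15),43/7,35/pi ]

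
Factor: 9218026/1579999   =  2^1 * 47^( - 1) * 33617^( - 1)*4609013^1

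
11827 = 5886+5941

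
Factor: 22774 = 2^1*59^1*193^1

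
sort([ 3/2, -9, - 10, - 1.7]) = [ - 10 ,- 9, - 1.7, 3/2] 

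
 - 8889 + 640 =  - 8249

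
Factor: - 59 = -59^1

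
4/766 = 2/383 = 0.01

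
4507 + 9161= 13668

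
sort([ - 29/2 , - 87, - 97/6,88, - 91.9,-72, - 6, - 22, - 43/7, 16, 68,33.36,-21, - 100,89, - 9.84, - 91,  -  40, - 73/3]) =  [ - 100, - 91.9, -91, - 87, - 72,- 40, - 73/3, - 22, - 21, - 97/6, - 29/2 , - 9.84, - 43/7, - 6,16, 33.36,68 , 88,89]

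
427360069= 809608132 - 382248063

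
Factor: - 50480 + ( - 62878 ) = -2^1*3^1 *7^1*2699^1 = - 113358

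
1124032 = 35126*32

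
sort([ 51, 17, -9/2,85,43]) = [ - 9/2 , 17, 43,  51, 85 ] 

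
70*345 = 24150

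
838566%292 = 234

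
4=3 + 1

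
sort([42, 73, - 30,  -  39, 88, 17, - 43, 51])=[ - 43, - 39,  -  30, 17,  42, 51, 73, 88] 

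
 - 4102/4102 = - 1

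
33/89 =33/89 = 0.37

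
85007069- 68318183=16688886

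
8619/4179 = 2873/1393 = 2.06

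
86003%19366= 8539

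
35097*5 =175485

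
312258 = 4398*71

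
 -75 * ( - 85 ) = 6375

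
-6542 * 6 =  -39252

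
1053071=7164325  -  6111254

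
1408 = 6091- 4683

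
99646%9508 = 4566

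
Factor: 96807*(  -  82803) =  - 3^2 * 7^1*23^2*61^1*3943^1 = - 8015910021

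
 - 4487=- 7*641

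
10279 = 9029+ 1250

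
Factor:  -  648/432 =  - 2^(  -  1)*3^1= -3/2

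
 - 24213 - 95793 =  - 120006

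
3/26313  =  1/8771= 0.00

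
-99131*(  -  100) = 9913100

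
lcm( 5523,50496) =353472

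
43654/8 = 5456 + 3/4=5456.75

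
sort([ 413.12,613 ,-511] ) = [ - 511 , 413.12,613 ] 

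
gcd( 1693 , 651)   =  1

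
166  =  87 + 79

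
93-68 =25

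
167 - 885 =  - 718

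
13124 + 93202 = 106326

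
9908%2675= 1883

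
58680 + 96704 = 155384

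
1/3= 1/3=0.33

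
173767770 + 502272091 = 676039861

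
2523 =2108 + 415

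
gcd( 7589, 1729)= 1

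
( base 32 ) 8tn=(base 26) ddh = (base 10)9143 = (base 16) 23B7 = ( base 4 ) 2032313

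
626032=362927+263105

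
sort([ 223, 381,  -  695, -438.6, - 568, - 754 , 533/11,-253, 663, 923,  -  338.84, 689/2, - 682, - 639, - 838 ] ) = [ - 838, - 754, - 695, - 682, - 639, - 568, - 438.6, - 338.84, - 253, 533/11, 223,689/2, 381, 663 , 923 ] 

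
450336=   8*56292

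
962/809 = 1 +153/809 = 1.19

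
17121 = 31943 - 14822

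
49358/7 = 49358/7 = 7051.14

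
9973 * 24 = 239352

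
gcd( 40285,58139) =1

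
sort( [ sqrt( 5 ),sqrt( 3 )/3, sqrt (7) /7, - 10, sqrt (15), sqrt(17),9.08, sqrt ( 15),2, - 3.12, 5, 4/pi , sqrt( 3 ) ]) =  [ - 10, - 3.12,sqrt(7)/7,sqrt(3)/3,4/pi, sqrt( 3), 2, sqrt(5), sqrt( 15), sqrt(15), sqrt( 17),5 , 9.08 ]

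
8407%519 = 103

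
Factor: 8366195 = 5^1*239^1*7001^1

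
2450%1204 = 42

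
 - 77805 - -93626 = 15821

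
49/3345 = 49/3345 = 0.01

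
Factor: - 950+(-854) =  - 2^2*11^1*41^1 = -1804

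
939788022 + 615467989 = 1555256011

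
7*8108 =56756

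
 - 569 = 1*(-569 )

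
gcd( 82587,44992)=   1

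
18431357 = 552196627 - 533765270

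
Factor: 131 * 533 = 13^1*41^1 * 131^1 = 69823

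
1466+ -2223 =- 757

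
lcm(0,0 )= 0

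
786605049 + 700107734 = 1486712783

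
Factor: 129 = 3^1*43^1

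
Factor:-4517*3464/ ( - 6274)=7823444/3137 = 2^2*433^1 * 3137^( -1)*  4517^1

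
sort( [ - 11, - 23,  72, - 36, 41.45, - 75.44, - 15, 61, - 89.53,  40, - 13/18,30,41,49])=[ - 89.53, - 75.44, -36, - 23, - 15,-11,-13/18,30  ,  40, 41,41.45,49,61, 72]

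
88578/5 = 88578/5  =  17715.60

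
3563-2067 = 1496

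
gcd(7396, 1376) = 172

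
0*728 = 0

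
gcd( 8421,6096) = 3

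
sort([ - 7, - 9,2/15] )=[ - 9, - 7,2/15] 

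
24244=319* 76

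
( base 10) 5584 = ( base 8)12720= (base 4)1113100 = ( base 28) 73C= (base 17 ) 1258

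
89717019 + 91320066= 181037085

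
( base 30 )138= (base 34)tc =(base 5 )12443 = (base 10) 998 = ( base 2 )1111100110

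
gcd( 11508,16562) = 14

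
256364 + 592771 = 849135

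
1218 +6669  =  7887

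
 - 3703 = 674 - 4377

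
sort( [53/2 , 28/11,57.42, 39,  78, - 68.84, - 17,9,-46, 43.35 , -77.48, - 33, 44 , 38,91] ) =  [ - 77.48,  -  68.84,-46, - 33,  -  17 , 28/11,9, 53/2 , 38,39, 43.35, 44 , 57.42, 78, 91]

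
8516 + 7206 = 15722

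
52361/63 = 831 + 8/63 = 831.13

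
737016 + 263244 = 1000260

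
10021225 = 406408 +9614817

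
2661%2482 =179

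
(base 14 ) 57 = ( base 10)77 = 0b1001101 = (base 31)2F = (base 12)65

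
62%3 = 2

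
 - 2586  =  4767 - 7353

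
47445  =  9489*5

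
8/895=8/895 =0.01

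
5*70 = 350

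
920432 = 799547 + 120885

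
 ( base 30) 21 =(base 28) 25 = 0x3d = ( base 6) 141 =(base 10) 61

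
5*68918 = 344590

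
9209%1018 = 47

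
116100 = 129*900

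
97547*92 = 8974324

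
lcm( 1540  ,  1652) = 90860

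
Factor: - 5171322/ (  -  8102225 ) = 2^1*3^1*5^ ( - 2)*13^1*167^1*397^1*324089^ ( - 1 )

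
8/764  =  2/191=0.01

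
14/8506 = 7/4253 = 0.00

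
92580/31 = 2986 + 14/31 = 2986.45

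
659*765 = 504135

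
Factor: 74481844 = 2^2*101^1*107^1 * 1723^1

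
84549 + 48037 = 132586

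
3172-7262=  -  4090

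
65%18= 11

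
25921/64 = 405+1/64 = 405.02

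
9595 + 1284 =10879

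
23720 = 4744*5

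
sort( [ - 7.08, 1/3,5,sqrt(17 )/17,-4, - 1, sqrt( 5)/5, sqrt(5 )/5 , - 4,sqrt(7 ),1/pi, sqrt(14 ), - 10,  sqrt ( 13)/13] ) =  [ - 10, - 7.08, - 4, - 4, - 1, sqrt( 17 )/17,sqrt(13)/13,1/pi,  1/3,sqrt(5 )/5, sqrt(5 )/5 , sqrt(7 ),sqrt( 14 ), 5 ] 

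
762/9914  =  381/4957  =  0.08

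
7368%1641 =804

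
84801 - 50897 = 33904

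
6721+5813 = 12534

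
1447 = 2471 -1024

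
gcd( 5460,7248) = 12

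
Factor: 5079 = 3^1*1693^1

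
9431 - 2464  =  6967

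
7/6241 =7/6241 = 0.00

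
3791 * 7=26537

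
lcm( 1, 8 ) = 8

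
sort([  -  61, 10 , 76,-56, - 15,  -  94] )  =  [ - 94,-61 , - 56, - 15, 10, 76]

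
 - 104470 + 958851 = 854381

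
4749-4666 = 83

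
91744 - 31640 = 60104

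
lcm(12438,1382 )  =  12438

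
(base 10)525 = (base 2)1000001101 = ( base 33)FU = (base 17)1df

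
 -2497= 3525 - 6022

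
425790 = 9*47310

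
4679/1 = 4679  =  4679.00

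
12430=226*55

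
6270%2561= 1148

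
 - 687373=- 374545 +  - 312828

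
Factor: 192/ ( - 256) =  - 2^( - 2)*3^1 = - 3/4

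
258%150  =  108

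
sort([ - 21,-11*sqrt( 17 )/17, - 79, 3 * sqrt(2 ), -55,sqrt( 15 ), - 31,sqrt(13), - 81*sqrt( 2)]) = [ - 81 * sqrt(2), - 79,-55, -31,-21, - 11 * sqrt( 17)/17, sqrt(13),sqrt( 15 ),3 * sqrt(2)] 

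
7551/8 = 943 + 7/8 = 943.88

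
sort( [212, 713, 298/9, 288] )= [ 298/9,212,  288, 713]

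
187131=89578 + 97553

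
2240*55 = 123200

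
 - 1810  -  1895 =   -  3705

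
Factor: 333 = 3^2*37^1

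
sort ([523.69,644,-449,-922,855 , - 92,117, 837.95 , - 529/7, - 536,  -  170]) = [ - 922,-536, - 449, - 170, - 92,  -  529/7,117, 523.69,644,837.95 , 855]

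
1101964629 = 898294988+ 203669641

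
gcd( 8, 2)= 2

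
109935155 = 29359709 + 80575446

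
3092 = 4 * 773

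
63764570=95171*670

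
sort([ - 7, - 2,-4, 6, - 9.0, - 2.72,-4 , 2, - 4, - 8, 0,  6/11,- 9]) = [ -9.0 , - 9, - 8, - 7,-4,-4,-4, - 2.72 , - 2, 0, 6/11, 2, 6]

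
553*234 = 129402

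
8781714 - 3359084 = 5422630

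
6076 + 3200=9276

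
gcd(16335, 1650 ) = 165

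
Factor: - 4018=-2^1*7^2*41^1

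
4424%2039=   346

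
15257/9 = 15257/9 = 1695.22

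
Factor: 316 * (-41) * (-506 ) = 6555736 = 2^3*11^1*23^1*41^1*79^1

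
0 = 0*33081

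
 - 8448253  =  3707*(-2279)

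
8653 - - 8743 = 17396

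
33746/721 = 33746/721 = 46.80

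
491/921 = 491/921 = 0.53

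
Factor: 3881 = 3881^1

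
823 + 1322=2145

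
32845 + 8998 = 41843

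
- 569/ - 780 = 569/780= 0.73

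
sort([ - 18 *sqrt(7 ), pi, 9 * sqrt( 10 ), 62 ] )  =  [ - 18 * sqrt( 7) , pi,9*sqrt(10) , 62]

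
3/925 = 3/925 = 0.00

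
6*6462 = 38772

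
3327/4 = 3327/4 = 831.75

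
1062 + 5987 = 7049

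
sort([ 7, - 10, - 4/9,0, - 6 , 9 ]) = [ - 10, - 6,-4/9,0,7,  9 ] 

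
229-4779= -4550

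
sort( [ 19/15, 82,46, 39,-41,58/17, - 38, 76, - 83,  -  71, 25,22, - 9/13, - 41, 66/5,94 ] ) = [ - 83, - 71, - 41,-41, - 38,- 9/13, 19/15,58/17,66/5,22, 25, 39, 46, 76,82, 94 ] 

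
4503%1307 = 582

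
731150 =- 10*( -73115) 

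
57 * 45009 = 2565513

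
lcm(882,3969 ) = 7938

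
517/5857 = 517/5857 = 0.09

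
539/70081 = 49/6371 = 0.01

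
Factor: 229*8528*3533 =2^4*13^1*41^1 * 229^1*3533^1= 6899638096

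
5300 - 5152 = 148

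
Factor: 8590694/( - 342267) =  - 2^1*3^( - 1) * 7^1*601^1*1021^1 * 114089^( - 1)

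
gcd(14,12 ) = 2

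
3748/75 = 3748/75  =  49.97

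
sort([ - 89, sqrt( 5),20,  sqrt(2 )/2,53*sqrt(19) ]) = [-89 , sqrt(2)/2,  sqrt(5 ),  20, 53 * sqrt (19 )]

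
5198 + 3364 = 8562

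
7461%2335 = 456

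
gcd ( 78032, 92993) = 1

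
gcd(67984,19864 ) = 8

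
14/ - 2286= - 1 + 1136/1143 = - 0.01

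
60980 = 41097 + 19883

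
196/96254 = 98/48127 = 0.00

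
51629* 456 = 23542824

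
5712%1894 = 30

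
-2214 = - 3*738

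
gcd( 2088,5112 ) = 72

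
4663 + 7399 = 12062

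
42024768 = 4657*9024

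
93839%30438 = 2525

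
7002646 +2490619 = 9493265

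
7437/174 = 42 + 43/58 = 42.74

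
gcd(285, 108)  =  3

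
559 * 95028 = 53120652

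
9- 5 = 4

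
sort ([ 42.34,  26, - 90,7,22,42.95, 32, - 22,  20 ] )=[ - 90, - 22,7, 20, 22,  26,32,42.34, 42.95 ] 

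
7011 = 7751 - 740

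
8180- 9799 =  - 1619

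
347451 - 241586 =105865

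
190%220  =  190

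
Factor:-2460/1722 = -10/7= - 2^1 * 5^1*7^(-1) 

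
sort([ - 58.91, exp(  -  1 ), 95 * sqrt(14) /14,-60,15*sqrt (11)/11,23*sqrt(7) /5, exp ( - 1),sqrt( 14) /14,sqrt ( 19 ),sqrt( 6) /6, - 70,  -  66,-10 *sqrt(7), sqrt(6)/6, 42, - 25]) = [ - 70,-66,- 60, - 58.91,- 10 * sqrt( 7 ),-25,sqrt(14) /14,exp(-1 ),exp(-1), sqrt( 6 ) /6,sqrt(6)/6,sqrt( 19),15 * sqrt(11 ) /11, 23 *sqrt( 7 ) /5, 95 * sqrt(14)/14, 42 ]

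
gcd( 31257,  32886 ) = 9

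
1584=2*792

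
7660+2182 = 9842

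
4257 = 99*43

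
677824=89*7616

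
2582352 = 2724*948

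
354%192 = 162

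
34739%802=253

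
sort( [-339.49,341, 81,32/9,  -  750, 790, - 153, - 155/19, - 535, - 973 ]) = [ - 973, - 750, - 535, - 339.49, - 153, -155/19,32/9, 81,  341, 790] 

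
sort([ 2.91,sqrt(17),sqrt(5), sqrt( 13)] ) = [ sqrt(5),2.91,sqrt( 13), sqrt( 17)]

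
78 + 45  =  123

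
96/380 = 24/95=0.25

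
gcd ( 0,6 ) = 6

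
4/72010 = 2/36005 =0.00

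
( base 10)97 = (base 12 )81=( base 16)61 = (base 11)89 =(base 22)49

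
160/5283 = 160/5283 = 0.03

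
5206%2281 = 644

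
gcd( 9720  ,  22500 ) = 180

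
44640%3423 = 141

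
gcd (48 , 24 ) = 24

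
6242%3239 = 3003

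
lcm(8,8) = 8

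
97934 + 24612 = 122546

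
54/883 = 54/883 = 0.06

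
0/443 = 0 = 0.00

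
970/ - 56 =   -  18+19/28= - 17.32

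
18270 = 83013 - 64743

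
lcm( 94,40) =1880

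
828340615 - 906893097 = - 78552482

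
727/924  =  727/924 = 0.79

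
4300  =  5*860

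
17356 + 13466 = 30822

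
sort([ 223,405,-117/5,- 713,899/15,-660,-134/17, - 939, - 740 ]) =[-939,-740, - 713, - 660, - 117/5, - 134/17,899/15, 223, 405 ] 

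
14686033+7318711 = 22004744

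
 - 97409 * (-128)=12468352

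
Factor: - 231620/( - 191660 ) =7^ ( - 1)*37^( - 1)*313^1 = 313/259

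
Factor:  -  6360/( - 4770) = 4/3 = 2^2*3^( - 1)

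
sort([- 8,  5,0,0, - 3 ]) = [-8, - 3, 0, 0, 5]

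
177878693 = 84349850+93528843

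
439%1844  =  439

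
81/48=27/16 = 1.69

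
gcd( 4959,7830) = 261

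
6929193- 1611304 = 5317889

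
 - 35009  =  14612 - 49621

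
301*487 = 146587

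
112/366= 56/183 = 0.31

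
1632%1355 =277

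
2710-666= 2044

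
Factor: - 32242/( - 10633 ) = 94/31 = 2^1 * 31^ ( - 1)  *  47^1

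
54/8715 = 18/2905 = 0.01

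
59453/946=59453/946 = 62.85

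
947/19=947/19 =49.84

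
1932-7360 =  - 5428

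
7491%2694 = 2103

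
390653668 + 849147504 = 1239801172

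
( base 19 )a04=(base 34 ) 34A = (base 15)110e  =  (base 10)3614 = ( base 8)7036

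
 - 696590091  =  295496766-992086857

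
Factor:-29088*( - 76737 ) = 2232125856 = 2^5*3^3*101^1 * 25579^1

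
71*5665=402215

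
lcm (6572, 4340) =230020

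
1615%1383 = 232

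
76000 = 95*800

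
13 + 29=42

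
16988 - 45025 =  - 28037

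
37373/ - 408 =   -  92 + 163/408 = - 91.60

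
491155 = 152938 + 338217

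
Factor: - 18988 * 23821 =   -  2^2*7^1*41^1*47^1*83^1*101^1 = - 452313148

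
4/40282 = 2/20141 = 0.00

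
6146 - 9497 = - 3351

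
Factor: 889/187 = 7^1*11^( - 1 )*17^( - 1) * 127^1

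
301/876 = 301/876 = 0.34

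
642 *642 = 412164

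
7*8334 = 58338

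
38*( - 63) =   -  2394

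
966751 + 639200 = 1605951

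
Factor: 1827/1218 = 2^(-1 )*3^1= 3/2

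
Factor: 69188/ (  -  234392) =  - 49/166 = - 2^ ( - 1 )*7^2*83^( - 1)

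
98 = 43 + 55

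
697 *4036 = 2813092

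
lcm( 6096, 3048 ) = 6096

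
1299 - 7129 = - 5830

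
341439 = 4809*71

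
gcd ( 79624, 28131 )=1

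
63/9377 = 63/9377 = 0.01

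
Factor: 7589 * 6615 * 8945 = 3^3*5^2*7^2 * 1789^1*7589^1 = 449050047075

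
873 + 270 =1143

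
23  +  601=624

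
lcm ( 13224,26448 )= 26448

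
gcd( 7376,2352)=16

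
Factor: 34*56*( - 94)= - 2^5*7^1*17^1*47^1 = - 178976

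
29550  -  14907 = 14643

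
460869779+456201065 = 917070844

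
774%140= 74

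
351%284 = 67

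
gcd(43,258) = 43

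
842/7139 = 842/7139 = 0.12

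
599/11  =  599/11 = 54.45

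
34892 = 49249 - 14357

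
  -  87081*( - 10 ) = 870810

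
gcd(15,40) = 5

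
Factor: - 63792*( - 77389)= 2^4*3^2*13^1*443^1*5953^1=4936799088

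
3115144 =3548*878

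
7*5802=40614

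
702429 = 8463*83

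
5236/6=2618/3 = 872.67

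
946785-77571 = 869214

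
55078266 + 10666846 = 65745112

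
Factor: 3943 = 3943^1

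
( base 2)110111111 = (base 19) 14A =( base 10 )447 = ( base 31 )ed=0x1BF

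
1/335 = 1/335 = 0.00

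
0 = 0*230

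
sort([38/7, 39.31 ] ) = [38/7, 39.31 ]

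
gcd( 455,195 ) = 65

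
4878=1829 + 3049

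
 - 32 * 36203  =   - 1158496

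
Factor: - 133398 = -2^1 *3^2*7411^1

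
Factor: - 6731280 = -2^4*3^2*5^1*9349^1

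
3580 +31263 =34843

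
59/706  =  59/706 = 0.08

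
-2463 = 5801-8264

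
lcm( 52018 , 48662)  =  1508522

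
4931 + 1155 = 6086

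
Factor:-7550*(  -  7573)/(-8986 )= - 28588075/4493  =  -  5^2*151^1*4493^(-1 )* 7573^1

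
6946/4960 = 1 +993/2480 = 1.40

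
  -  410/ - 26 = 15 + 10/13 = 15.77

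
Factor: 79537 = 79537^1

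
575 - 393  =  182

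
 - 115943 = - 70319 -45624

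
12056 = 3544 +8512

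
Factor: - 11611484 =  - 2^2*29^1*31^1*3229^1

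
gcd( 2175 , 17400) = 2175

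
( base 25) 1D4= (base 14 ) 4C2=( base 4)32322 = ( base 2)1110111010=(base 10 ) 954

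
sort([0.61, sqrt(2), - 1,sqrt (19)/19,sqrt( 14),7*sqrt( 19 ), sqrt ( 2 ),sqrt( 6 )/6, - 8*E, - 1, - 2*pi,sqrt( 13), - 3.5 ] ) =[ - 8*E, - 2*pi, - 3.5, - 1, - 1, sqrt( 19)/19, sqrt (6)/6 , 0.61,sqrt (2), sqrt( 2 ), sqrt(13 ),sqrt( 14 ), 7 * sqrt( 19 ) ] 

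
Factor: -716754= - 2^1*3^1*17^1*7027^1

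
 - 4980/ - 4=1245/1= 1245.00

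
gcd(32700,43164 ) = 1308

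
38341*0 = 0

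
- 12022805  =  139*( - 86495) 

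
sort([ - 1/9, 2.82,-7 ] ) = [ - 7, - 1/9,2.82]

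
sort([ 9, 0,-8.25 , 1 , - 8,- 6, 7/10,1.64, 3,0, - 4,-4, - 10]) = [ - 10, - 8.25, -8, - 6, - 4,-4,0,0 , 7/10,1, 1.64, 3,9]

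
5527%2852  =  2675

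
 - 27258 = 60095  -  87353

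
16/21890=8/10945 = 0.00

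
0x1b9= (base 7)1200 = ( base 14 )237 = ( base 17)18G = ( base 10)441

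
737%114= 53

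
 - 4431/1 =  - 4431 = - 4431.00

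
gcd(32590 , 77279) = 1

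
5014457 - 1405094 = 3609363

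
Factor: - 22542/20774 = - 3^1 * 17^1*47^( - 1 ) = -51/47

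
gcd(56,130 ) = 2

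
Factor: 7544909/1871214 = 2^( -1)*3^( - 1 ) * 43^1 * 175463^1*311869^( - 1) 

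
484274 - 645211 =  - 160937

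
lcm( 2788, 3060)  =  125460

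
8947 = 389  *23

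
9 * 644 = 5796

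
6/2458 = 3/1229= 0.00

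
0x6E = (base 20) 5a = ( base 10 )110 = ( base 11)A0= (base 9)132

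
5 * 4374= 21870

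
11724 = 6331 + 5393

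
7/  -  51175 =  -1 + 51168/51175 =-0.00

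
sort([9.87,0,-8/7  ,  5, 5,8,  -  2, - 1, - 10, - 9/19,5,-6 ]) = [  -  10  ,-6, - 2 ,-8/7, - 1,-9/19,0,5, 5,5, 8, 9.87]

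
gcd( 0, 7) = 7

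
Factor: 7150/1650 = 3^( - 1 ) * 13^1 = 13/3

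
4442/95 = 46 + 72/95 = 46.76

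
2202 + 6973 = 9175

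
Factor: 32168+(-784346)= - 2^1 * 3^1 *7^1*17909^1 = - 752178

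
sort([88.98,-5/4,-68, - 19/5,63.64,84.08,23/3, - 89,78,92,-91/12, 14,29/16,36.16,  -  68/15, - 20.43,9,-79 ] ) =[ - 89 , - 79,  -  68, - 20.43,- 91/12, - 68/15, - 19/5, - 5/4,29/16, 23/3 , 9,14,36.16, 63.64, 78,84.08,88.98  ,  92]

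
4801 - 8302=  -  3501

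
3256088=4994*652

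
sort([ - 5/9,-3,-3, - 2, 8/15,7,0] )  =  [ - 3,-3, - 2, - 5/9, 0,8/15 , 7] 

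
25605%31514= 25605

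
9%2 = 1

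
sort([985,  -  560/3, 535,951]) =[ -560/3, 535 , 951, 985]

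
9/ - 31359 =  - 3/10453  =  -0.00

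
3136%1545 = 46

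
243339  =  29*8391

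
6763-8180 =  - 1417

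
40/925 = 8/185 =0.04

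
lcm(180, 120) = 360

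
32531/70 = 32531/70 = 464.73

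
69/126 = 23/42=0.55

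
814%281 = 252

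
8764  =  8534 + 230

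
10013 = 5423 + 4590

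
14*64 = 896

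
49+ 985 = 1034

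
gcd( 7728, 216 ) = 24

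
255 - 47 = 208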